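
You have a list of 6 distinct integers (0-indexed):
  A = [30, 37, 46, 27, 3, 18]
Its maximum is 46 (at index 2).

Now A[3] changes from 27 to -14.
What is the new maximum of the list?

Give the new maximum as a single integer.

Old max = 46 (at index 2)
Change: A[3] 27 -> -14
Changed element was NOT the old max.
  New max = max(old_max, new_val) = max(46, -14) = 46

Answer: 46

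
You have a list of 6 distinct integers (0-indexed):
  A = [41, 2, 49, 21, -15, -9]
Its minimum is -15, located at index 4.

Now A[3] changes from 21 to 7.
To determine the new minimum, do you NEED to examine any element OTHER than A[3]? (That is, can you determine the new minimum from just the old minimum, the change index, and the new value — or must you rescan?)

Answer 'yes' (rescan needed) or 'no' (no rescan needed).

Old min = -15 at index 4
Change at index 3: 21 -> 7
Index 3 was NOT the min. New min = min(-15, 7). No rescan of other elements needed.
Needs rescan: no

Answer: no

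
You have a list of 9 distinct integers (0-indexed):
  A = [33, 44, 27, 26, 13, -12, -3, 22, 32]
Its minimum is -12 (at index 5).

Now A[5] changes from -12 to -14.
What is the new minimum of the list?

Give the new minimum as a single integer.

Old min = -12 (at index 5)
Change: A[5] -12 -> -14
Changed element WAS the min. Need to check: is -14 still <= all others?
  Min of remaining elements: -3
  New min = min(-14, -3) = -14

Answer: -14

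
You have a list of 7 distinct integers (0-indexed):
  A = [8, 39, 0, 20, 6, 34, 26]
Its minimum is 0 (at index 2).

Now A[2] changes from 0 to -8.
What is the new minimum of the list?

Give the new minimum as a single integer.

Old min = 0 (at index 2)
Change: A[2] 0 -> -8
Changed element WAS the min. Need to check: is -8 still <= all others?
  Min of remaining elements: 6
  New min = min(-8, 6) = -8

Answer: -8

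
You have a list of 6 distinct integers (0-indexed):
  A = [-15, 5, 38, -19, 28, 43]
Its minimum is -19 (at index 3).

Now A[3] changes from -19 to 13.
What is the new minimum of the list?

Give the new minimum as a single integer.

Answer: -15

Derivation:
Old min = -19 (at index 3)
Change: A[3] -19 -> 13
Changed element WAS the min. Need to check: is 13 still <= all others?
  Min of remaining elements: -15
  New min = min(13, -15) = -15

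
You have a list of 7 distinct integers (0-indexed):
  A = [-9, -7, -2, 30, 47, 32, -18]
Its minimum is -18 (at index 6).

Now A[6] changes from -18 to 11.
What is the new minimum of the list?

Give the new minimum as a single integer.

Answer: -9

Derivation:
Old min = -18 (at index 6)
Change: A[6] -18 -> 11
Changed element WAS the min. Need to check: is 11 still <= all others?
  Min of remaining elements: -9
  New min = min(11, -9) = -9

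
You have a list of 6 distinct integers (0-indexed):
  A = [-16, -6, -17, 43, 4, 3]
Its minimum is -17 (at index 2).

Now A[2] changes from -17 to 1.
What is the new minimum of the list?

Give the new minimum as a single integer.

Old min = -17 (at index 2)
Change: A[2] -17 -> 1
Changed element WAS the min. Need to check: is 1 still <= all others?
  Min of remaining elements: -16
  New min = min(1, -16) = -16

Answer: -16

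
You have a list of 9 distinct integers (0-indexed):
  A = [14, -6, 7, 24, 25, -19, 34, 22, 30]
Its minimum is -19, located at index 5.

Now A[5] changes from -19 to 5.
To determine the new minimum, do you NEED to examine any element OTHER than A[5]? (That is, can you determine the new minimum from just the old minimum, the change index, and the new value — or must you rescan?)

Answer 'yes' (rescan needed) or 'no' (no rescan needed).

Old min = -19 at index 5
Change at index 5: -19 -> 5
Index 5 WAS the min and new value 5 > old min -19. Must rescan other elements to find the new min.
Needs rescan: yes

Answer: yes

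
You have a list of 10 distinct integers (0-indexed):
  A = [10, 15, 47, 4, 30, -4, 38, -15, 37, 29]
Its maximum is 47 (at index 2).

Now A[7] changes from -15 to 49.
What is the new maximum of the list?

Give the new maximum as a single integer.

Old max = 47 (at index 2)
Change: A[7] -15 -> 49
Changed element was NOT the old max.
  New max = max(old_max, new_val) = max(47, 49) = 49

Answer: 49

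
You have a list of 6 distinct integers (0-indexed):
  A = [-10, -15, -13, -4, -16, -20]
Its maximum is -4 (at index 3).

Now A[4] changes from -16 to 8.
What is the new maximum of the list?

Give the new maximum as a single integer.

Answer: 8

Derivation:
Old max = -4 (at index 3)
Change: A[4] -16 -> 8
Changed element was NOT the old max.
  New max = max(old_max, new_val) = max(-4, 8) = 8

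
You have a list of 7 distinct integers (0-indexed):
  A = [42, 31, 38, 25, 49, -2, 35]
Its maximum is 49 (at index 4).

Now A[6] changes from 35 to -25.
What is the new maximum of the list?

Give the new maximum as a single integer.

Answer: 49

Derivation:
Old max = 49 (at index 4)
Change: A[6] 35 -> -25
Changed element was NOT the old max.
  New max = max(old_max, new_val) = max(49, -25) = 49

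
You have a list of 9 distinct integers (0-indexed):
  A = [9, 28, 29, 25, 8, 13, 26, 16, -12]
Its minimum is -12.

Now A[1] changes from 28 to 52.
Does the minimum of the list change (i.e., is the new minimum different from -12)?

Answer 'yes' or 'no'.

Old min = -12
Change: A[1] 28 -> 52
Changed element was NOT the min; min changes only if 52 < -12.
New min = -12; changed? no

Answer: no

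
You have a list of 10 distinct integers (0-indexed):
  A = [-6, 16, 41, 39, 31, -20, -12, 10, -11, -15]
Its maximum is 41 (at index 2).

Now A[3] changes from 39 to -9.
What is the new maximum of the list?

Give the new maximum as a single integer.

Old max = 41 (at index 2)
Change: A[3] 39 -> -9
Changed element was NOT the old max.
  New max = max(old_max, new_val) = max(41, -9) = 41

Answer: 41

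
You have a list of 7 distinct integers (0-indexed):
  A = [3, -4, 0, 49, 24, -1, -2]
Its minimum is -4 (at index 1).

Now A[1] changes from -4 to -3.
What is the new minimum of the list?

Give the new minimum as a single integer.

Old min = -4 (at index 1)
Change: A[1] -4 -> -3
Changed element WAS the min. Need to check: is -3 still <= all others?
  Min of remaining elements: -2
  New min = min(-3, -2) = -3

Answer: -3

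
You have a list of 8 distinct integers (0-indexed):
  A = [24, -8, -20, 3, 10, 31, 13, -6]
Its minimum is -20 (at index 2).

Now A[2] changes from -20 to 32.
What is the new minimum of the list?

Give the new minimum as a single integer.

Answer: -8

Derivation:
Old min = -20 (at index 2)
Change: A[2] -20 -> 32
Changed element WAS the min. Need to check: is 32 still <= all others?
  Min of remaining elements: -8
  New min = min(32, -8) = -8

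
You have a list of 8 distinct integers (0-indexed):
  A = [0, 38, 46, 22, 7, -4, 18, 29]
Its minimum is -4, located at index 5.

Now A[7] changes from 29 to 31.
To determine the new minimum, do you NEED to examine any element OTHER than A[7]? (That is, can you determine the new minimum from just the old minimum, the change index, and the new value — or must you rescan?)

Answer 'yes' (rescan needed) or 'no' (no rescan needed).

Old min = -4 at index 5
Change at index 7: 29 -> 31
Index 7 was NOT the min. New min = min(-4, 31). No rescan of other elements needed.
Needs rescan: no

Answer: no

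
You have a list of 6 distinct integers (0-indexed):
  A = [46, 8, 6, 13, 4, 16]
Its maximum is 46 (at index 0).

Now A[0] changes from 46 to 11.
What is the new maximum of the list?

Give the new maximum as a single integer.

Old max = 46 (at index 0)
Change: A[0] 46 -> 11
Changed element WAS the max -> may need rescan.
  Max of remaining elements: 16
  New max = max(11, 16) = 16

Answer: 16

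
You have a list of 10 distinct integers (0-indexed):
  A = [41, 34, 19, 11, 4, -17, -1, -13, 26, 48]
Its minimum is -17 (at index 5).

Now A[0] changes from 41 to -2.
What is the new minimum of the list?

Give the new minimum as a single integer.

Old min = -17 (at index 5)
Change: A[0] 41 -> -2
Changed element was NOT the old min.
  New min = min(old_min, new_val) = min(-17, -2) = -17

Answer: -17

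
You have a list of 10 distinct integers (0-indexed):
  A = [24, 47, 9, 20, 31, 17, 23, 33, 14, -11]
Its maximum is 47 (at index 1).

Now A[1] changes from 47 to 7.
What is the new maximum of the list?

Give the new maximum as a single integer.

Answer: 33

Derivation:
Old max = 47 (at index 1)
Change: A[1] 47 -> 7
Changed element WAS the max -> may need rescan.
  Max of remaining elements: 33
  New max = max(7, 33) = 33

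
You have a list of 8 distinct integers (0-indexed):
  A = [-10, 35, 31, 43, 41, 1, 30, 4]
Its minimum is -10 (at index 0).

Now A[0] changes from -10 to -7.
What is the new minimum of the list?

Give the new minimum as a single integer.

Answer: -7

Derivation:
Old min = -10 (at index 0)
Change: A[0] -10 -> -7
Changed element WAS the min. Need to check: is -7 still <= all others?
  Min of remaining elements: 1
  New min = min(-7, 1) = -7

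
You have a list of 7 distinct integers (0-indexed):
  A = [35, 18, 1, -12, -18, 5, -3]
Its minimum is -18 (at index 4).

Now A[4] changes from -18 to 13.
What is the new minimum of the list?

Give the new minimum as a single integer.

Answer: -12

Derivation:
Old min = -18 (at index 4)
Change: A[4] -18 -> 13
Changed element WAS the min. Need to check: is 13 still <= all others?
  Min of remaining elements: -12
  New min = min(13, -12) = -12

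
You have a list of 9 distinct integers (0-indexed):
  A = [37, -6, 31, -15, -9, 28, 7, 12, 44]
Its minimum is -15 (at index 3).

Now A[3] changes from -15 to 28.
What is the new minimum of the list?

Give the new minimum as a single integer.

Old min = -15 (at index 3)
Change: A[3] -15 -> 28
Changed element WAS the min. Need to check: is 28 still <= all others?
  Min of remaining elements: -9
  New min = min(28, -9) = -9

Answer: -9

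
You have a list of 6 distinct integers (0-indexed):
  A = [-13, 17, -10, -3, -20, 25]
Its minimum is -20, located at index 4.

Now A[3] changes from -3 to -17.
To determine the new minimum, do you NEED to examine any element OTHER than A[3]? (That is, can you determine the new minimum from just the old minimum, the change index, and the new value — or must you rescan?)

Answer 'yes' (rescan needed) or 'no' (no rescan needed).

Answer: no

Derivation:
Old min = -20 at index 4
Change at index 3: -3 -> -17
Index 3 was NOT the min. New min = min(-20, -17). No rescan of other elements needed.
Needs rescan: no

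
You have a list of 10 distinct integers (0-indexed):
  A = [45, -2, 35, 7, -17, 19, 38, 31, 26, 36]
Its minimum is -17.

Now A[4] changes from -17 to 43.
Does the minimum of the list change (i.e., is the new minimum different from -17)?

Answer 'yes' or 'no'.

Old min = -17
Change: A[4] -17 -> 43
Changed element was the min; new min must be rechecked.
New min = -2; changed? yes

Answer: yes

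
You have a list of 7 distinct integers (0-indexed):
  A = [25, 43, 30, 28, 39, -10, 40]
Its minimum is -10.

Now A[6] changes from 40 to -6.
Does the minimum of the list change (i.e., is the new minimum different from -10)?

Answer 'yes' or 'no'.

Answer: no

Derivation:
Old min = -10
Change: A[6] 40 -> -6
Changed element was NOT the min; min changes only if -6 < -10.
New min = -10; changed? no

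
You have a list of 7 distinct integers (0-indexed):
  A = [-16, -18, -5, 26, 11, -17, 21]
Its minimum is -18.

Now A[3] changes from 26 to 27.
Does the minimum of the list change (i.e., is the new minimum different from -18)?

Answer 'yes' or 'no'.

Old min = -18
Change: A[3] 26 -> 27
Changed element was NOT the min; min changes only if 27 < -18.
New min = -18; changed? no

Answer: no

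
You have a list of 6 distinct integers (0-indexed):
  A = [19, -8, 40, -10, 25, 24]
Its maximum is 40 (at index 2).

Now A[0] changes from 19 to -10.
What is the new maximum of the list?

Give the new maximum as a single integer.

Old max = 40 (at index 2)
Change: A[0] 19 -> -10
Changed element was NOT the old max.
  New max = max(old_max, new_val) = max(40, -10) = 40

Answer: 40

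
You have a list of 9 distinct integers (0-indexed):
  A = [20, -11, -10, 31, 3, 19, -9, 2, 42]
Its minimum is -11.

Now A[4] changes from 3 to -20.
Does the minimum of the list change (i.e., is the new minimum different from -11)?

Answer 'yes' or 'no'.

Answer: yes

Derivation:
Old min = -11
Change: A[4] 3 -> -20
Changed element was NOT the min; min changes only if -20 < -11.
New min = -20; changed? yes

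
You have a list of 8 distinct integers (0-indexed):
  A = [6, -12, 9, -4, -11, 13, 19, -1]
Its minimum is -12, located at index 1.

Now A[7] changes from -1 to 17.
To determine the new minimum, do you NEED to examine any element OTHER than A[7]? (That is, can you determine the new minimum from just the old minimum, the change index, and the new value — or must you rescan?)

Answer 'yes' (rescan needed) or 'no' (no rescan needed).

Old min = -12 at index 1
Change at index 7: -1 -> 17
Index 7 was NOT the min. New min = min(-12, 17). No rescan of other elements needed.
Needs rescan: no

Answer: no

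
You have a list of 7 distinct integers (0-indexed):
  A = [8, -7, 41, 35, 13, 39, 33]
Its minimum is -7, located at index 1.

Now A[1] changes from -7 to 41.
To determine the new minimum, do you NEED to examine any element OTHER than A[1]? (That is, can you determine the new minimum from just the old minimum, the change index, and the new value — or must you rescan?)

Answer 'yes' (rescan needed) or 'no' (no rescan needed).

Answer: yes

Derivation:
Old min = -7 at index 1
Change at index 1: -7 -> 41
Index 1 WAS the min and new value 41 > old min -7. Must rescan other elements to find the new min.
Needs rescan: yes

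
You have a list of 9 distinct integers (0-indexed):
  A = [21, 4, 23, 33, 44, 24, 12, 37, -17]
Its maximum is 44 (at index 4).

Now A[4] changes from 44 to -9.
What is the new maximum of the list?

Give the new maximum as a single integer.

Old max = 44 (at index 4)
Change: A[4] 44 -> -9
Changed element WAS the max -> may need rescan.
  Max of remaining elements: 37
  New max = max(-9, 37) = 37

Answer: 37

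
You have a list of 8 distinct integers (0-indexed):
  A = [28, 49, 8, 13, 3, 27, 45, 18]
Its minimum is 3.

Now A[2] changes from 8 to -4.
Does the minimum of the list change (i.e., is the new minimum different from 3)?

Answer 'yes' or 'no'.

Answer: yes

Derivation:
Old min = 3
Change: A[2] 8 -> -4
Changed element was NOT the min; min changes only if -4 < 3.
New min = -4; changed? yes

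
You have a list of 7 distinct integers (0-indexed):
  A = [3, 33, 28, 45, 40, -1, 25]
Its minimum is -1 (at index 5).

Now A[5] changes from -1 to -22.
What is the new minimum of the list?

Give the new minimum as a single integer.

Old min = -1 (at index 5)
Change: A[5] -1 -> -22
Changed element WAS the min. Need to check: is -22 still <= all others?
  Min of remaining elements: 3
  New min = min(-22, 3) = -22

Answer: -22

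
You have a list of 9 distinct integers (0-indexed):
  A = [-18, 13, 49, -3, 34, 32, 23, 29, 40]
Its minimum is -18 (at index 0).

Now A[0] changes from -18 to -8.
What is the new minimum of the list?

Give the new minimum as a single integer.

Old min = -18 (at index 0)
Change: A[0] -18 -> -8
Changed element WAS the min. Need to check: is -8 still <= all others?
  Min of remaining elements: -3
  New min = min(-8, -3) = -8

Answer: -8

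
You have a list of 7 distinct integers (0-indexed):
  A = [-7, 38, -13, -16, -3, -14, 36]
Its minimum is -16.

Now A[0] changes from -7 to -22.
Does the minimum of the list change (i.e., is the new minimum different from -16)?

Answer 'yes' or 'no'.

Answer: yes

Derivation:
Old min = -16
Change: A[0] -7 -> -22
Changed element was NOT the min; min changes only if -22 < -16.
New min = -22; changed? yes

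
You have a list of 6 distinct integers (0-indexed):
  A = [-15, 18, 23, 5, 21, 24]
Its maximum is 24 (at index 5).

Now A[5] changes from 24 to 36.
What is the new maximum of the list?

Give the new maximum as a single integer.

Old max = 24 (at index 5)
Change: A[5] 24 -> 36
Changed element WAS the max -> may need rescan.
  Max of remaining elements: 23
  New max = max(36, 23) = 36

Answer: 36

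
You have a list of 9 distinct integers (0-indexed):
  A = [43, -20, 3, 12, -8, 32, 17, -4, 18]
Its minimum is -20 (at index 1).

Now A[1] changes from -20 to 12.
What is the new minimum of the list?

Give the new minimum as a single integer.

Answer: -8

Derivation:
Old min = -20 (at index 1)
Change: A[1] -20 -> 12
Changed element WAS the min. Need to check: is 12 still <= all others?
  Min of remaining elements: -8
  New min = min(12, -8) = -8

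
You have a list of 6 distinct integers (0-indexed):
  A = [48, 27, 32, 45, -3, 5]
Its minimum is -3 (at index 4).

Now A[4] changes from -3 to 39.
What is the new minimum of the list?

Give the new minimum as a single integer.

Old min = -3 (at index 4)
Change: A[4] -3 -> 39
Changed element WAS the min. Need to check: is 39 still <= all others?
  Min of remaining elements: 5
  New min = min(39, 5) = 5

Answer: 5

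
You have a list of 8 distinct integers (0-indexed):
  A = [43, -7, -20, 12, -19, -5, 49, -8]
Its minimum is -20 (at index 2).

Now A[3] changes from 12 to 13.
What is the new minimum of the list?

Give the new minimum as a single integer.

Old min = -20 (at index 2)
Change: A[3] 12 -> 13
Changed element was NOT the old min.
  New min = min(old_min, new_val) = min(-20, 13) = -20

Answer: -20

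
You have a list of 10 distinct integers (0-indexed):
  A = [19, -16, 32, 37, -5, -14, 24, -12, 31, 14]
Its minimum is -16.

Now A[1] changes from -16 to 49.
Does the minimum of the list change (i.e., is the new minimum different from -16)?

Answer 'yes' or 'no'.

Old min = -16
Change: A[1] -16 -> 49
Changed element was the min; new min must be rechecked.
New min = -14; changed? yes

Answer: yes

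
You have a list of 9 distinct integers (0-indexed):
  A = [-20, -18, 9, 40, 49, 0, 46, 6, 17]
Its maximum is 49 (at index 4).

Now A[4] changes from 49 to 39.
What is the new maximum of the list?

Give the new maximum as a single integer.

Answer: 46

Derivation:
Old max = 49 (at index 4)
Change: A[4] 49 -> 39
Changed element WAS the max -> may need rescan.
  Max of remaining elements: 46
  New max = max(39, 46) = 46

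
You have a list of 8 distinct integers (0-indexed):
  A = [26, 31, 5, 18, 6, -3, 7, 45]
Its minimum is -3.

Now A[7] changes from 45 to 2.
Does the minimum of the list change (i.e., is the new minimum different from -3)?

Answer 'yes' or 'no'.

Old min = -3
Change: A[7] 45 -> 2
Changed element was NOT the min; min changes only if 2 < -3.
New min = -3; changed? no

Answer: no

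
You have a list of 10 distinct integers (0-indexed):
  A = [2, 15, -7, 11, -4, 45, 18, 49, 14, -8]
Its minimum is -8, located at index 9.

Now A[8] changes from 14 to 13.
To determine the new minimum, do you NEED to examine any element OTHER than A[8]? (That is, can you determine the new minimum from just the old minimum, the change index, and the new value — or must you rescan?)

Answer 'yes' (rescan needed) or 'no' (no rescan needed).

Old min = -8 at index 9
Change at index 8: 14 -> 13
Index 8 was NOT the min. New min = min(-8, 13). No rescan of other elements needed.
Needs rescan: no

Answer: no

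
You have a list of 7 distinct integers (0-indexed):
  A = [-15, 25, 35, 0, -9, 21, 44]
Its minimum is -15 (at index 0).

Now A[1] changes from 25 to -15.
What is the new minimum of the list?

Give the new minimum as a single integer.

Old min = -15 (at index 0)
Change: A[1] 25 -> -15
Changed element was NOT the old min.
  New min = min(old_min, new_val) = min(-15, -15) = -15

Answer: -15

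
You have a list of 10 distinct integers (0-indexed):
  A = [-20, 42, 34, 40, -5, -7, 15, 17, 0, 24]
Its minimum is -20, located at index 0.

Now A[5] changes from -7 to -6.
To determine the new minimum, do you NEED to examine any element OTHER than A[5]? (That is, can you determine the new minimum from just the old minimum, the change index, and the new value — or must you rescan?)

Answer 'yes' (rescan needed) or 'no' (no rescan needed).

Answer: no

Derivation:
Old min = -20 at index 0
Change at index 5: -7 -> -6
Index 5 was NOT the min. New min = min(-20, -6). No rescan of other elements needed.
Needs rescan: no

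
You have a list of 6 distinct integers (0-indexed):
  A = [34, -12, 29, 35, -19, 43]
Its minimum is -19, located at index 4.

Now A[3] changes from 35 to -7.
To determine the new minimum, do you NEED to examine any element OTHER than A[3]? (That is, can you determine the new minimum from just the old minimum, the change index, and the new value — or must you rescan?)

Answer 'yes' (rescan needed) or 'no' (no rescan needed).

Answer: no

Derivation:
Old min = -19 at index 4
Change at index 3: 35 -> -7
Index 3 was NOT the min. New min = min(-19, -7). No rescan of other elements needed.
Needs rescan: no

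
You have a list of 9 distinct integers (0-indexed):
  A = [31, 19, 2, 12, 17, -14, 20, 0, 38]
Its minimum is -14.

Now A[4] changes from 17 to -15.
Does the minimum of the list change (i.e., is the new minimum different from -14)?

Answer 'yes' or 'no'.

Answer: yes

Derivation:
Old min = -14
Change: A[4] 17 -> -15
Changed element was NOT the min; min changes only if -15 < -14.
New min = -15; changed? yes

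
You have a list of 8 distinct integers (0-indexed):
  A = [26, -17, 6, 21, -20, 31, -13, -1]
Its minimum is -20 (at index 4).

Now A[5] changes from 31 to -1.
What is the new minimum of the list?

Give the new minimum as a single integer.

Answer: -20

Derivation:
Old min = -20 (at index 4)
Change: A[5] 31 -> -1
Changed element was NOT the old min.
  New min = min(old_min, new_val) = min(-20, -1) = -20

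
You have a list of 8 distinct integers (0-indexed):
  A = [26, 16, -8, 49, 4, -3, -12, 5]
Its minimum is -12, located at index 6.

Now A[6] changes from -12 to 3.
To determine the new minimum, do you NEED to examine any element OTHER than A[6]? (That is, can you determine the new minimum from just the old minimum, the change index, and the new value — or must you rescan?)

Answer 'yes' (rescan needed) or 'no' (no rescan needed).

Answer: yes

Derivation:
Old min = -12 at index 6
Change at index 6: -12 -> 3
Index 6 WAS the min and new value 3 > old min -12. Must rescan other elements to find the new min.
Needs rescan: yes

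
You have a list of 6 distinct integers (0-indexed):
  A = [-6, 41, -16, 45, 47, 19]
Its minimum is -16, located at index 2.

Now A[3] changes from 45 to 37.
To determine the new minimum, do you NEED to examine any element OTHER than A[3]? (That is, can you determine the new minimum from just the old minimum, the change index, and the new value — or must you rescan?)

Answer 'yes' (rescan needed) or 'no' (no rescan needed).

Old min = -16 at index 2
Change at index 3: 45 -> 37
Index 3 was NOT the min. New min = min(-16, 37). No rescan of other elements needed.
Needs rescan: no

Answer: no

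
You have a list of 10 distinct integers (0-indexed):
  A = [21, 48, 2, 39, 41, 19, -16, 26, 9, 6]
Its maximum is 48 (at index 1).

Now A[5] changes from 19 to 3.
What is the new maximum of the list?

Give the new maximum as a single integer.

Answer: 48

Derivation:
Old max = 48 (at index 1)
Change: A[5] 19 -> 3
Changed element was NOT the old max.
  New max = max(old_max, new_val) = max(48, 3) = 48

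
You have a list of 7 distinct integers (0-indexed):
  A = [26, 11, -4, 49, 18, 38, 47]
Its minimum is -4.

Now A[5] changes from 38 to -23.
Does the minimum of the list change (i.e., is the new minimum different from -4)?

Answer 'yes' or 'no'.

Old min = -4
Change: A[5] 38 -> -23
Changed element was NOT the min; min changes only if -23 < -4.
New min = -23; changed? yes

Answer: yes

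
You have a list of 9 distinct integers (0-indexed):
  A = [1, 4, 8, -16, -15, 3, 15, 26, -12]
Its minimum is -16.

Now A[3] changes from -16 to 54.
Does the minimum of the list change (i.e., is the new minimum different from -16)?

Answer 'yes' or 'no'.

Answer: yes

Derivation:
Old min = -16
Change: A[3] -16 -> 54
Changed element was the min; new min must be rechecked.
New min = -15; changed? yes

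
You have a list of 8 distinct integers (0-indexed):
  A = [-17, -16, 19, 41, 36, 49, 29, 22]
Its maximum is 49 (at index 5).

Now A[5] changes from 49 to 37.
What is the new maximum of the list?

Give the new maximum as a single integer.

Answer: 41

Derivation:
Old max = 49 (at index 5)
Change: A[5] 49 -> 37
Changed element WAS the max -> may need rescan.
  Max of remaining elements: 41
  New max = max(37, 41) = 41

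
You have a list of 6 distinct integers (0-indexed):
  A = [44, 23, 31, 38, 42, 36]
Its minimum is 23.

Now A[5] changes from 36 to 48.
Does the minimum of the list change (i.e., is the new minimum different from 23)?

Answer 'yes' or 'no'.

Answer: no

Derivation:
Old min = 23
Change: A[5] 36 -> 48
Changed element was NOT the min; min changes only if 48 < 23.
New min = 23; changed? no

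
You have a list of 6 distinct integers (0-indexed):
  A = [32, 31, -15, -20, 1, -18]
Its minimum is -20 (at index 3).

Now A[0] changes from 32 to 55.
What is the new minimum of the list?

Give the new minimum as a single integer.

Old min = -20 (at index 3)
Change: A[0] 32 -> 55
Changed element was NOT the old min.
  New min = min(old_min, new_val) = min(-20, 55) = -20

Answer: -20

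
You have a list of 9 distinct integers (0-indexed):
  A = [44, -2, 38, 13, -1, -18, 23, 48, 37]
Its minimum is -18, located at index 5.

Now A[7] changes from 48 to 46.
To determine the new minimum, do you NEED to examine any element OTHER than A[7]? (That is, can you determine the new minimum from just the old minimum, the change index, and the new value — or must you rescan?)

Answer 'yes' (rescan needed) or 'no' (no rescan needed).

Answer: no

Derivation:
Old min = -18 at index 5
Change at index 7: 48 -> 46
Index 7 was NOT the min. New min = min(-18, 46). No rescan of other elements needed.
Needs rescan: no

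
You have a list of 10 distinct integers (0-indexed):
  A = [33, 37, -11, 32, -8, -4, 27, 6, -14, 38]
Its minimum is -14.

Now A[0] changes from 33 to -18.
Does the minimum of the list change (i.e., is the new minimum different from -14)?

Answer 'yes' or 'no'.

Old min = -14
Change: A[0] 33 -> -18
Changed element was NOT the min; min changes only if -18 < -14.
New min = -18; changed? yes

Answer: yes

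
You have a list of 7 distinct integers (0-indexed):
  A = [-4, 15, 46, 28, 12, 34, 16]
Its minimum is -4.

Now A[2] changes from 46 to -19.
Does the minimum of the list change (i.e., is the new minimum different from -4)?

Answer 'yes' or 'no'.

Old min = -4
Change: A[2] 46 -> -19
Changed element was NOT the min; min changes only if -19 < -4.
New min = -19; changed? yes

Answer: yes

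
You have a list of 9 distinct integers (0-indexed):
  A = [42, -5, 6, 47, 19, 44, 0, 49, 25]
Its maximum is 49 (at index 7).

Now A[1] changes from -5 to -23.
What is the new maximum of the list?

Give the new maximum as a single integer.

Answer: 49

Derivation:
Old max = 49 (at index 7)
Change: A[1] -5 -> -23
Changed element was NOT the old max.
  New max = max(old_max, new_val) = max(49, -23) = 49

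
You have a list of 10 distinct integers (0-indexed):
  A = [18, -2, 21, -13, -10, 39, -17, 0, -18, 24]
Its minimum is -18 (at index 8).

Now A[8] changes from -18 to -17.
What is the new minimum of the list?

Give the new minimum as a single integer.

Old min = -18 (at index 8)
Change: A[8] -18 -> -17
Changed element WAS the min. Need to check: is -17 still <= all others?
  Min of remaining elements: -17
  New min = min(-17, -17) = -17

Answer: -17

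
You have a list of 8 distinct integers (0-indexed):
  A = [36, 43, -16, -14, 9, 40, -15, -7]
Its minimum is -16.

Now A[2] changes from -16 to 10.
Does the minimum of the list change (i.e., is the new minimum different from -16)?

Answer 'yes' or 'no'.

Old min = -16
Change: A[2] -16 -> 10
Changed element was the min; new min must be rechecked.
New min = -15; changed? yes

Answer: yes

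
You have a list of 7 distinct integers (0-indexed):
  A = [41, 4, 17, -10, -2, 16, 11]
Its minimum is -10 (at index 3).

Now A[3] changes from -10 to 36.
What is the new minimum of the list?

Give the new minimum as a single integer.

Answer: -2

Derivation:
Old min = -10 (at index 3)
Change: A[3] -10 -> 36
Changed element WAS the min. Need to check: is 36 still <= all others?
  Min of remaining elements: -2
  New min = min(36, -2) = -2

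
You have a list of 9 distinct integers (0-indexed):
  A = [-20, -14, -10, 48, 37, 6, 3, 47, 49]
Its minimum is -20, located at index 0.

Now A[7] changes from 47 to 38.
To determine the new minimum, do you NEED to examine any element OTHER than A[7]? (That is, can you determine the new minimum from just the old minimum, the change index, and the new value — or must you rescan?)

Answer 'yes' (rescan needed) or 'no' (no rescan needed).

Answer: no

Derivation:
Old min = -20 at index 0
Change at index 7: 47 -> 38
Index 7 was NOT the min. New min = min(-20, 38). No rescan of other elements needed.
Needs rescan: no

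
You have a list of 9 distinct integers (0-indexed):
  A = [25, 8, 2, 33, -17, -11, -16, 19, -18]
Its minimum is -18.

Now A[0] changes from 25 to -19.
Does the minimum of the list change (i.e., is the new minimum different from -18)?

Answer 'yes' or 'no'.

Old min = -18
Change: A[0] 25 -> -19
Changed element was NOT the min; min changes only if -19 < -18.
New min = -19; changed? yes

Answer: yes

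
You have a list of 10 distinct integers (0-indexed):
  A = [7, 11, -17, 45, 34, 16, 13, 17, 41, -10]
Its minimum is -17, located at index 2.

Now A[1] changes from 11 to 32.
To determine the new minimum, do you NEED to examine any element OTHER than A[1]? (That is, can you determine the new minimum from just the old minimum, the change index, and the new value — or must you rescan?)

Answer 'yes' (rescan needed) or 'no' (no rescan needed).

Old min = -17 at index 2
Change at index 1: 11 -> 32
Index 1 was NOT the min. New min = min(-17, 32). No rescan of other elements needed.
Needs rescan: no

Answer: no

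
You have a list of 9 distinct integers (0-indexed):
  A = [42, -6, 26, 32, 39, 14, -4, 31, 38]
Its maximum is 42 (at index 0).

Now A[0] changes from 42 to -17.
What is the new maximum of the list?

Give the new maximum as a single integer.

Old max = 42 (at index 0)
Change: A[0] 42 -> -17
Changed element WAS the max -> may need rescan.
  Max of remaining elements: 39
  New max = max(-17, 39) = 39

Answer: 39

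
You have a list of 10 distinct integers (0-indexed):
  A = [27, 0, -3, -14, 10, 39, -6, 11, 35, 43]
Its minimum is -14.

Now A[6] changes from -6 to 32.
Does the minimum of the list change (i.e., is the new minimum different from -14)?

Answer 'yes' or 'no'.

Answer: no

Derivation:
Old min = -14
Change: A[6] -6 -> 32
Changed element was NOT the min; min changes only if 32 < -14.
New min = -14; changed? no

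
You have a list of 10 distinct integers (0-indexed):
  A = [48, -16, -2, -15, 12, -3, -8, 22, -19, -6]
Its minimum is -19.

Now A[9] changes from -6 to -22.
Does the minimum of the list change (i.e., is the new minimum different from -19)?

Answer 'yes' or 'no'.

Answer: yes

Derivation:
Old min = -19
Change: A[9] -6 -> -22
Changed element was NOT the min; min changes only if -22 < -19.
New min = -22; changed? yes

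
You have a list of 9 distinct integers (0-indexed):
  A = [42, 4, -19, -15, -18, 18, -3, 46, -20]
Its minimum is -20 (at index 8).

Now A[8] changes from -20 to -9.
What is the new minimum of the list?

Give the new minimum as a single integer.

Old min = -20 (at index 8)
Change: A[8] -20 -> -9
Changed element WAS the min. Need to check: is -9 still <= all others?
  Min of remaining elements: -19
  New min = min(-9, -19) = -19

Answer: -19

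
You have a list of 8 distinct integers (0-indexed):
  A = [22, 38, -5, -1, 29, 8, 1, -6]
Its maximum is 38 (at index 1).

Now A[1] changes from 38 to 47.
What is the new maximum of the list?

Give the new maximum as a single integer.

Answer: 47

Derivation:
Old max = 38 (at index 1)
Change: A[1] 38 -> 47
Changed element WAS the max -> may need rescan.
  Max of remaining elements: 29
  New max = max(47, 29) = 47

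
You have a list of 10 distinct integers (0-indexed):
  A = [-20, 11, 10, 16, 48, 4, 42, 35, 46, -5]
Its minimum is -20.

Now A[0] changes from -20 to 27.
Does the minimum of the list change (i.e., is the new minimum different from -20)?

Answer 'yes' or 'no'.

Answer: yes

Derivation:
Old min = -20
Change: A[0] -20 -> 27
Changed element was the min; new min must be rechecked.
New min = -5; changed? yes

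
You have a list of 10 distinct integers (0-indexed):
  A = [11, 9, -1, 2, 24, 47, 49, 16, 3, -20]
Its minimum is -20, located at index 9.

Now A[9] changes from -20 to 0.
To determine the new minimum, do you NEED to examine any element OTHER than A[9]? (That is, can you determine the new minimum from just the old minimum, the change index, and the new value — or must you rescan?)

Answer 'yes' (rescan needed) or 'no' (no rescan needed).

Old min = -20 at index 9
Change at index 9: -20 -> 0
Index 9 WAS the min and new value 0 > old min -20. Must rescan other elements to find the new min.
Needs rescan: yes

Answer: yes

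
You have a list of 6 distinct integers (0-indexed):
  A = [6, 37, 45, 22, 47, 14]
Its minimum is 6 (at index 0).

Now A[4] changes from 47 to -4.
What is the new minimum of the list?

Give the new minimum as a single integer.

Old min = 6 (at index 0)
Change: A[4] 47 -> -4
Changed element was NOT the old min.
  New min = min(old_min, new_val) = min(6, -4) = -4

Answer: -4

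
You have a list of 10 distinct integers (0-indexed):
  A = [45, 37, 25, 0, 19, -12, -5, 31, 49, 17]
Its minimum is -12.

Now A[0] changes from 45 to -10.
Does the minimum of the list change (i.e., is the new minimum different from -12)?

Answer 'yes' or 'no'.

Old min = -12
Change: A[0] 45 -> -10
Changed element was NOT the min; min changes only if -10 < -12.
New min = -12; changed? no

Answer: no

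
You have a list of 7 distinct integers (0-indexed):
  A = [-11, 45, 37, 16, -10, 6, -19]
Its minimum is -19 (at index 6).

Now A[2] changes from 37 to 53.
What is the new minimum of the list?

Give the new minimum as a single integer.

Answer: -19

Derivation:
Old min = -19 (at index 6)
Change: A[2] 37 -> 53
Changed element was NOT the old min.
  New min = min(old_min, new_val) = min(-19, 53) = -19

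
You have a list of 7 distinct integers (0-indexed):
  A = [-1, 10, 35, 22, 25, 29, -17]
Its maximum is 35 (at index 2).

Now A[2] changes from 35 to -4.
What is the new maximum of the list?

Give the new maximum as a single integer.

Old max = 35 (at index 2)
Change: A[2] 35 -> -4
Changed element WAS the max -> may need rescan.
  Max of remaining elements: 29
  New max = max(-4, 29) = 29

Answer: 29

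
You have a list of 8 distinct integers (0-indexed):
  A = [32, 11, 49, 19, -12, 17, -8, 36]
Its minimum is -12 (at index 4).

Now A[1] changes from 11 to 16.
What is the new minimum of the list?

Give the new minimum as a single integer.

Old min = -12 (at index 4)
Change: A[1] 11 -> 16
Changed element was NOT the old min.
  New min = min(old_min, new_val) = min(-12, 16) = -12

Answer: -12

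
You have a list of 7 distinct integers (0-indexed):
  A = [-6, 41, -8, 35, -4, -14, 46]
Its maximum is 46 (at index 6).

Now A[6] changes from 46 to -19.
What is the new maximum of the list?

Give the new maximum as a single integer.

Answer: 41

Derivation:
Old max = 46 (at index 6)
Change: A[6] 46 -> -19
Changed element WAS the max -> may need rescan.
  Max of remaining elements: 41
  New max = max(-19, 41) = 41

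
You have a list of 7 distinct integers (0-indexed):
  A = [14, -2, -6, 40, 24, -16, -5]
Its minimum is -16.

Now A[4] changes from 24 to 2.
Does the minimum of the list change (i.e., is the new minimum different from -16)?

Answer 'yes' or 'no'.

Old min = -16
Change: A[4] 24 -> 2
Changed element was NOT the min; min changes only if 2 < -16.
New min = -16; changed? no

Answer: no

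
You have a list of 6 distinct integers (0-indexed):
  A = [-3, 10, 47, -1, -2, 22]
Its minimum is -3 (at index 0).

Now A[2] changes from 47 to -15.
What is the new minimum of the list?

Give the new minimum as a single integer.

Old min = -3 (at index 0)
Change: A[2] 47 -> -15
Changed element was NOT the old min.
  New min = min(old_min, new_val) = min(-3, -15) = -15

Answer: -15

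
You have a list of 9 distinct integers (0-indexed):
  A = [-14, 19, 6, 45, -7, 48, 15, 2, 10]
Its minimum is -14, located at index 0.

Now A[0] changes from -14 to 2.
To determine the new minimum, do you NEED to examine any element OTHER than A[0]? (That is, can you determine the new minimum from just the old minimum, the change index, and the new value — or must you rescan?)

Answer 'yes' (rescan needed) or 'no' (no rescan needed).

Old min = -14 at index 0
Change at index 0: -14 -> 2
Index 0 WAS the min and new value 2 > old min -14. Must rescan other elements to find the new min.
Needs rescan: yes

Answer: yes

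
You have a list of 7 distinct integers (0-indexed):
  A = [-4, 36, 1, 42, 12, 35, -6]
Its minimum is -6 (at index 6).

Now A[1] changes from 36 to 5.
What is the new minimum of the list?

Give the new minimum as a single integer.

Old min = -6 (at index 6)
Change: A[1] 36 -> 5
Changed element was NOT the old min.
  New min = min(old_min, new_val) = min(-6, 5) = -6

Answer: -6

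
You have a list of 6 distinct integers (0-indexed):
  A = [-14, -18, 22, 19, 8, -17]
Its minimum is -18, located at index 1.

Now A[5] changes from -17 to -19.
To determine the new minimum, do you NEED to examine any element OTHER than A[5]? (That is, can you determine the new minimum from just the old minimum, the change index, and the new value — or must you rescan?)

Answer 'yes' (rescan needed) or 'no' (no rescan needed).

Answer: no

Derivation:
Old min = -18 at index 1
Change at index 5: -17 -> -19
Index 5 was NOT the min. New min = min(-18, -19). No rescan of other elements needed.
Needs rescan: no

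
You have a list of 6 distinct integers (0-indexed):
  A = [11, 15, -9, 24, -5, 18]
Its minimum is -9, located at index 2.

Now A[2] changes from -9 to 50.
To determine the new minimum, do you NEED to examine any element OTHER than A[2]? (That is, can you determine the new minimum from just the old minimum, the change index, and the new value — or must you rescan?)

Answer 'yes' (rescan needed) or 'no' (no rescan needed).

Answer: yes

Derivation:
Old min = -9 at index 2
Change at index 2: -9 -> 50
Index 2 WAS the min and new value 50 > old min -9. Must rescan other elements to find the new min.
Needs rescan: yes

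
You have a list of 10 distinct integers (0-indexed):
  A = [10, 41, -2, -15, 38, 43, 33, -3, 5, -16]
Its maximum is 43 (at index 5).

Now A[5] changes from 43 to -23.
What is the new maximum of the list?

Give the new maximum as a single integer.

Answer: 41

Derivation:
Old max = 43 (at index 5)
Change: A[5] 43 -> -23
Changed element WAS the max -> may need rescan.
  Max of remaining elements: 41
  New max = max(-23, 41) = 41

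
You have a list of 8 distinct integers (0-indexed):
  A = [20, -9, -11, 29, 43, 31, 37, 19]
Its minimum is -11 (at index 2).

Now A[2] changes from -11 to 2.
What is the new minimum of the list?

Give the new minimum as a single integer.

Answer: -9

Derivation:
Old min = -11 (at index 2)
Change: A[2] -11 -> 2
Changed element WAS the min. Need to check: is 2 still <= all others?
  Min of remaining elements: -9
  New min = min(2, -9) = -9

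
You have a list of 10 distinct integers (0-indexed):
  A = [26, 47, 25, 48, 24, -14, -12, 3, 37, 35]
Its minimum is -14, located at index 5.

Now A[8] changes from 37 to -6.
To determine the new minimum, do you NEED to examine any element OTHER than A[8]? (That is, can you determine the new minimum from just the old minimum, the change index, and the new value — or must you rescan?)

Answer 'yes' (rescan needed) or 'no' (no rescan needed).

Answer: no

Derivation:
Old min = -14 at index 5
Change at index 8: 37 -> -6
Index 8 was NOT the min. New min = min(-14, -6). No rescan of other elements needed.
Needs rescan: no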